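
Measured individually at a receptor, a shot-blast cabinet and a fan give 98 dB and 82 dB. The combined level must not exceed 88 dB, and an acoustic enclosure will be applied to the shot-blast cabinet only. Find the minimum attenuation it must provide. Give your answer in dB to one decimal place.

The untreated sources together contribute 10^(82/10) = 1.585e+08, i.e. 82.00 dB.
The limit corresponds to 10^(88/10) = 6.310e+08; subtracting the fixed part leaves 4.725e+08 for the shot-blast cabinet, i.e. 86.74 dB.
Required insertion loss = 98 − 86.74 = 11.26 dB.

11.3 dB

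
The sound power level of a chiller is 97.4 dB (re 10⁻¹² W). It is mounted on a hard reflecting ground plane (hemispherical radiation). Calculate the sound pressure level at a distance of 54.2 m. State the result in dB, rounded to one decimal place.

L_p = L_w − 10·log₁₀(2π·r²) with r = 54.2 m.
2π·r² = 1.846e+04 m², 10·log₁₀ of that is 42.662 dB.
L_p = 97.4 − 42.662 = 54.74 dB.

54.7 dB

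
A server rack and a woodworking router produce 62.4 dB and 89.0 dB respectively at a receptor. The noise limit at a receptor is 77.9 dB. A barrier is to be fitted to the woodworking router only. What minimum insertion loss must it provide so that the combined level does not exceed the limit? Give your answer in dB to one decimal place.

Everything except the woodworking router sums to 10^(62.4/10) = 1.738e+06 in linear terms, 62.40 dB.
The limit corresponds to 10^(77.9/10) = 6.166e+07; subtracting the fixed part leaves 5.992e+07 for the woodworking router, i.e. 77.78 dB.
Required insertion loss = 89.0 − 77.78 = 11.22 dB.

11.2 dB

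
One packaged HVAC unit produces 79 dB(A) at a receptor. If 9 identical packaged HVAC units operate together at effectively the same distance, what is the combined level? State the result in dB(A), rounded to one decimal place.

88.5 dB(A)

L_total = L₁ + 10·log₁₀ N for N identical incoherent sources.
L_total = 79 + 10·log₁₀(9) = 79 + 9.542 = 88.54 dB(A).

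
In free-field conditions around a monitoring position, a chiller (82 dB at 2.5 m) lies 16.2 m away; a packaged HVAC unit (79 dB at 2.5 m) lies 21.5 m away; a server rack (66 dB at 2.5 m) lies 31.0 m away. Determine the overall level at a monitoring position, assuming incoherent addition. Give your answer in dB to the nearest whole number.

Apply inverse-square spreading to bring every level to the receiver, then sum 10^(L/10).
chiller: 82 − 20·log₁₀(16.2/2.5) = 82 − 16.23 = 65.77 dB.
packaged HVAC unit: 79 − 20·log₁₀(21.5/2.5) = 79 − 18.69 = 60.31 dB.
server rack: 66 − 20·log₁₀(31.0/2.5) = 66 − 21.87 = 44.13 dB.
Σ 10^(L/10) = 4.874e+06 → L_total = 10·log₁₀(4.874e+06) = 66.88 dB.

67 dB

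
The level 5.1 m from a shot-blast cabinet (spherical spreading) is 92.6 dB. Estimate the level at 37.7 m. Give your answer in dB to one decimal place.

75.2 dB

Point-source attenuation: ΔL = 20·log₁₀(r₂/r₁) = 20·log₁₀(37.7/5.1) = 17.375 dB.
L₂ = 92.6 − 20·log₁₀(37.7/5.1) = 92.6 − 17.375 = 75.22 dB.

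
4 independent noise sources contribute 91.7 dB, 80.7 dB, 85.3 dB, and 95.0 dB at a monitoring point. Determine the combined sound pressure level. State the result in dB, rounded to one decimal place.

Incoherent sources combine by intensity addition: L_total = 10·log₁₀(Σ 10^(L_i/10)).
Σ 10^(L/10) = 10^(91.7/10) + 10^(80.7/10) + 10^(85.3/10) + 10^(95.0/10) = 5.098e+09.
L_total = 10·log₁₀(5.098e+09) = 97.07 dB.

97.1 dB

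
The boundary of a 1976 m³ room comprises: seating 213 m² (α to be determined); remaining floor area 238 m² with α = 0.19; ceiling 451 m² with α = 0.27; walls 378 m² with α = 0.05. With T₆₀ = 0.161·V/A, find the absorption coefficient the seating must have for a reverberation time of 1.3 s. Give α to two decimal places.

From T₆₀ = 0.161·V/A, the target T₆₀ = 1.3 s needs A = 0.161·1976/1.3 = 244.72 m².
Absorption from the other surfaces = 238·0.19 + 451·0.27 + 378·0.05 = 185.89 m², so the seating must supply 58.83 m² over 213 m².
α = 58.83/213 = 0.276.

0.28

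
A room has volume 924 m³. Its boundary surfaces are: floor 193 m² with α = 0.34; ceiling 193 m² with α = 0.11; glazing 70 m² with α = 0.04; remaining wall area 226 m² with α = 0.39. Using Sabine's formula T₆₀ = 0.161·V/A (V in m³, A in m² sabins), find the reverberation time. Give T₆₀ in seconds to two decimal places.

0.84 s

A = Σ Sᵢαᵢ = 193·0.34 + 193·0.11 + 70·0.04 + 226·0.39 = 177.79 m².
T₆₀ = 0.161·V/A = 0.161·924/177.79 = 0.837 s.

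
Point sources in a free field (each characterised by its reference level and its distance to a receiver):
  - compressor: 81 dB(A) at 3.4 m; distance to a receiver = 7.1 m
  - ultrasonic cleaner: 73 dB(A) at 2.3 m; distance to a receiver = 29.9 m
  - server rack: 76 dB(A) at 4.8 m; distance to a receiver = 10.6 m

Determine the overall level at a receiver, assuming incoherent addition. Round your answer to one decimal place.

First find each source's level at the receiver (point-source: −20·log₁₀(r/r_ref)), then combine on an intensity basis.
compressor: 81 − 20·log₁₀(7.1/3.4) = 81 − 6.40 = 74.60 dB(A).
ultrasonic cleaner: 73 − 20·log₁₀(29.9/2.3) = 73 − 22.28 = 50.72 dB(A).
server rack: 76 − 20·log₁₀(10.6/4.8) = 76 − 6.88 = 69.12 dB(A).
Σ 10^(L/10) = 3.715e+07 → L_total = 10·log₁₀(3.715e+07) = 75.70 dB(A).

75.7 dB(A)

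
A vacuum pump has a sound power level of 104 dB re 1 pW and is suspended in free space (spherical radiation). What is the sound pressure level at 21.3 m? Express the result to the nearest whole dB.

Free-field spherical radiation: L_p = L_w − 10·log₁₀(4π·r²), r = 21.3 m.
4π·r² = 5701 m², 10·log₁₀ of that is 37.560 dB.
L_p = 104 − 37.560 = 66.44 dB.

66 dB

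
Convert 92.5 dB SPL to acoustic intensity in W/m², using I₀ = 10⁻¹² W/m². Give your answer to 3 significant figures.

0.00178 W/m²

I/I₀ = 10^(92.5/10) = 1.778e+09, so I = 1.778e+09 × 10⁻¹² W/m².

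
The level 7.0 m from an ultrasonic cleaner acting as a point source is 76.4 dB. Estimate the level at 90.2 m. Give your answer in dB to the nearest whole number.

Spherical spreading from a point source gives a 20·log₁₀(r₂/r₁) drop.
L₂ = 76.4 − 20·log₁₀(90.2/7.0) = 76.4 − 22.202 = 54.20 dB.

54 dB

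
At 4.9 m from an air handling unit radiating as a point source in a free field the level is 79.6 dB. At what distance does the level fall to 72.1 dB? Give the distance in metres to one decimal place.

11.6 m

The 7.5 dB drop corresponds to a distance ratio of 10^(7.5/20) for a point source.
r₂ = 4.9·10^((79.6−72.1)/20) = 4.9·10^(7.5/20) = 11.62 m.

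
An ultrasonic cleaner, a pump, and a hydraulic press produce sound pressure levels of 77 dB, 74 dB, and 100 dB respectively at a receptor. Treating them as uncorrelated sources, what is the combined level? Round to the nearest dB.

Incoherent sources combine by intensity addition: L_total = 10·log₁₀(Σ 10^(L_i/10)).
Σ 10^(L/10) = 10^(77/10) + 10^(74/10) + 10^(100/10) = 1.008e+10.
L_total = 10·log₁₀(1.008e+10) = 100.03 dB.

100 dB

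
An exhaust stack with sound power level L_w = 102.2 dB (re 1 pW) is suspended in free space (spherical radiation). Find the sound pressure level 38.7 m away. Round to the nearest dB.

The power spreads over a sphere of area 4π·r², so L_p = L_w − 10·log₁₀(4π·r²).
4π·r² = 1.882e+04 m², 10·log₁₀ of that is 42.746 dB.
L_p = 102.2 − 42.746 = 59.45 dB.

59 dB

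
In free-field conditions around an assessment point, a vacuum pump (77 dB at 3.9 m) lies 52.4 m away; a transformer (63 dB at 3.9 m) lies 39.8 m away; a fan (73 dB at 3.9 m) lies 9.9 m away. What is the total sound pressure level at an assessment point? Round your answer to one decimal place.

Propagate each source to the receiver with L = L_ref − 20·log₁₀(r/r_ref), then add intensities.
vacuum pump: 77 − 20·log₁₀(52.4/3.9) = 77 − 22.57 = 54.43 dB.
transformer: 63 − 20·log₁₀(39.8/3.9) = 63 − 20.18 = 42.82 dB.
fan: 73 − 20·log₁₀(9.9/3.9) = 73 − 8.09 = 64.91 dB.
Σ 10^(L/10) = 3.393e+06 → L_total = 10·log₁₀(3.393e+06) = 65.31 dB.

65.3 dB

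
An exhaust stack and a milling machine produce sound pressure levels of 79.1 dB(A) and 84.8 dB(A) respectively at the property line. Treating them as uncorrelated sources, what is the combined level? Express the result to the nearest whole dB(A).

Incoherent sources combine by intensity addition: L_total = 10·log₁₀(Σ 10^(L_i/10)).
Σ 10^(L/10) = 10^(79.1/10) + 10^(84.8/10) = 3.833e+08.
L_total = 10·log₁₀(3.833e+08) = 85.84 dB(A).

86 dB(A)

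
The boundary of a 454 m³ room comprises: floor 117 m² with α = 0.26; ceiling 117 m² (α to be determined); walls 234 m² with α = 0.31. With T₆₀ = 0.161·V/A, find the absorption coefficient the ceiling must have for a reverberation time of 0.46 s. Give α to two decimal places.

0.48

Required total absorption A = 0.161·454/0.46 = 158.90 m².
Absorption from the other surfaces = 117·0.26 + 234·0.31 = 102.96 m², so the ceiling must supply 55.94 m² over 117 m².
α = 55.94/117 = 0.478.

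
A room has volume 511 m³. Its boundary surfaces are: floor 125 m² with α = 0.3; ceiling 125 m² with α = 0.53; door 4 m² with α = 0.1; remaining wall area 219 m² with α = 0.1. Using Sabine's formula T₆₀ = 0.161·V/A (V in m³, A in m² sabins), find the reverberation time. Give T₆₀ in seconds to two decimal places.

0.65 s

Total absorption A = 125·0.3 + 125·0.53 + 4·0.1 + 219·0.1 = 126.05 m² sabins.
T₆₀ = 0.161 × 511 / 126.05 = 0.653 s.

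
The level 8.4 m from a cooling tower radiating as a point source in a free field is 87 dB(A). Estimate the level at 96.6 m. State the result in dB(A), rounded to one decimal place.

Point-source attenuation: ΔL = 20·log₁₀(r₂/r₁) = 20·log₁₀(96.6/8.4) = 21.214 dB.
L₂ = 87 − 20·log₁₀(96.6/8.4) = 87 − 21.214 = 65.79 dB(A).

65.8 dB(A)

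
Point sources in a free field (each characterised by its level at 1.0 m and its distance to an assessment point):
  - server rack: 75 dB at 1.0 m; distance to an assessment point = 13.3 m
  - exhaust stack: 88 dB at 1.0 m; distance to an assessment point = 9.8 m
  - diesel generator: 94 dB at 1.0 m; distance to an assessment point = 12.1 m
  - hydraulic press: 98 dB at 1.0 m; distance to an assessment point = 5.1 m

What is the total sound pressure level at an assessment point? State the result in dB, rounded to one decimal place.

First find each source's level at the receiver (point-source: −20·log₁₀(r/r_ref)), then combine on an intensity basis.
server rack: 75 − 20·log₁₀(13.3/1.0) = 75 − 22.48 = 52.52 dB.
exhaust stack: 88 − 20·log₁₀(9.8/1.0) = 88 − 19.82 = 68.18 dB.
diesel generator: 94 − 20·log₁₀(12.1/1.0) = 94 − 21.66 = 72.34 dB.
hydraulic press: 98 − 20·log₁₀(5.1/1.0) = 98 − 14.15 = 83.85 dB.
Σ 10^(L/10) = 2.665e+08 → L_total = 10·log₁₀(2.665e+08) = 84.26 dB.

84.3 dB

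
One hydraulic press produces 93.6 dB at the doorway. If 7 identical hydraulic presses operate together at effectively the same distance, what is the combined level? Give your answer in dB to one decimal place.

N identical incoherent sources raise the level by 10·log₁₀ N.
L_total = 93.6 + 10·log₁₀(7) = 93.6 + 8.451 = 102.05 dB.

102.1 dB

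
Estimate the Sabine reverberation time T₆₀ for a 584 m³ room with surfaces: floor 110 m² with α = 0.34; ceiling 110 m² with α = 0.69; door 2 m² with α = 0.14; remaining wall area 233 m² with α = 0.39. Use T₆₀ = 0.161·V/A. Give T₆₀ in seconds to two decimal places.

0.46 s

A = Σ Sᵢαᵢ = 110·0.34 + 110·0.69 + 2·0.14 + 233·0.39 = 204.45 m².
T₆₀ = 0.161·V/A = 0.161·584/204.45 = 0.460 s.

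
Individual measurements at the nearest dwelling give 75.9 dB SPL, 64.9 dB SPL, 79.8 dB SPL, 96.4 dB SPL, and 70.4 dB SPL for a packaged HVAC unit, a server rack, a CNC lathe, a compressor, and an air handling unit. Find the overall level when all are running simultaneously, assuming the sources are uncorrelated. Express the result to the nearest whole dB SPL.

97 dB SPL

For uncorrelated sources the intensities add, so convert each level to linear form, sum, and take 10·log₁₀ of the total.
Σ 10^(L/10) = 10^(75.9/10) + 10^(64.9/10) + 10^(79.8/10) + 10^(96.4/10) + 10^(70.4/10) = 4.514e+09.
L_total = 10·log₁₀(4.514e+09) = 96.55 dB SPL.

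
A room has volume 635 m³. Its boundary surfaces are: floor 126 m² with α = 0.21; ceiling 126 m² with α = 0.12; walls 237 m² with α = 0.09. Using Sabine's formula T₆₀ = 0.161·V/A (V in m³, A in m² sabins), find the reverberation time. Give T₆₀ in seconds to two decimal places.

1.63 s

Summing Sᵢαᵢ: 126·0.21 + 126·0.12 + 237·0.09 = 62.91 m².
T₆₀ = 0.161 × 635 / 62.91 = 1.625 s.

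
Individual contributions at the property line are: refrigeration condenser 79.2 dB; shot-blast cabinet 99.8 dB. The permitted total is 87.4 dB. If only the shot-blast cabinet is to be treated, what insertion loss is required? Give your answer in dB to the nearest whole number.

The untreated sources together contribute 10^(79.2/10) = 8.318e+07, i.e. 79.20 dB.
To meet 87.4 dB overall, the treated shot-blast cabinet may contribute at most 10^(87.4/10) − 8.318e+07 = 4.664e+08, i.e. 86.69 dB.
So the shot-blast cabinet must be reduced from 99.8 to 86.69 dB: IL = 13.11 dB.

13 dB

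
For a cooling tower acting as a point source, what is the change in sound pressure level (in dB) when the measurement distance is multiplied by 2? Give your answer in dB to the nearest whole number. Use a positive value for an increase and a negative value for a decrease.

-6 dB

A point source loses 6 dB per doubling of distance; generally ΔL = −20·log₁₀(r₂/r₁).
ΔL = −20·log₁₀(2) = -6.02 dB.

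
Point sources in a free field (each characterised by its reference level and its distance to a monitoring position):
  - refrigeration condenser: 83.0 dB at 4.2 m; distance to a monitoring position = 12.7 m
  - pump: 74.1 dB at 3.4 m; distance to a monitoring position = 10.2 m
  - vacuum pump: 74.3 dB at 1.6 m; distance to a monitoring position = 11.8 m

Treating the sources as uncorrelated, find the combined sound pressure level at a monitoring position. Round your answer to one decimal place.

Propagate each source to the receiver with L = L_ref − 20·log₁₀(r/r_ref), then add intensities.
refrigeration condenser: 83.0 − 20·log₁₀(12.7/4.2) = 83.0 − 9.61 = 73.39 dB.
pump: 74.1 − 20·log₁₀(10.2/3.4) = 74.1 − 9.54 = 64.56 dB.
vacuum pump: 74.3 − 20·log₁₀(11.8/1.6) = 74.3 − 17.36 = 56.94 dB.
Σ 10^(L/10) = 2.517e+07 → L_total = 10·log₁₀(2.517e+07) = 74.01 dB.

74.0 dB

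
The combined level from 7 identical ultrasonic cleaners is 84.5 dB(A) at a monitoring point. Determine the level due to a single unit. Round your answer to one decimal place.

Dividing the total intensity by 7 lowers the level by 10·log₁₀ 7 = 8.451 dB: L₁ = 84.5 − 8.451.

76.0 dB(A)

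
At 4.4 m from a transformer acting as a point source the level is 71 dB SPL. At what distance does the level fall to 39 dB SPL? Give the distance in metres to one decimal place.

For a point source L₁ − L₂ = 20·log₁₀(r₂/r₁), so r₂ = r₁·10^((L₁−L₂)/20).
r₂ = 4.4·10^((71−39)/20) = 4.4·10^(32.0/20) = 175.17 m.

175.2 m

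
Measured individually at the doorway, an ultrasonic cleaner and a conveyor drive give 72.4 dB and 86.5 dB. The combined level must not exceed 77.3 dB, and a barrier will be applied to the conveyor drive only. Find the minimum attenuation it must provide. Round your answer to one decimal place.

The untreated sources together contribute 10^(72.4/10) = 1.738e+07, i.e. 72.40 dB.
The limit corresponds to 10^(77.3/10) = 5.370e+07; subtracting the fixed part leaves 3.633e+07 for the conveyor drive, i.e. 75.60 dB.
Required insertion loss = 86.5 − 75.60 = 10.90 dB.

10.9 dB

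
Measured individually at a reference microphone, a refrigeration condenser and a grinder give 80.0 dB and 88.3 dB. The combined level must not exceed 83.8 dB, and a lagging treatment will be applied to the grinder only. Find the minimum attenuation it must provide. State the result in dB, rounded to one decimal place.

The untreated sources together contribute 10^(80.0/10) = 1.000e+08, i.e. 80.00 dB.
The limit corresponds to 10^(83.8/10) = 2.399e+08; subtracting the fixed part leaves 1.399e+08 for the grinder, i.e. 81.46 dB.
Required insertion loss = 88.3 − 81.46 = 6.84 dB.

6.8 dB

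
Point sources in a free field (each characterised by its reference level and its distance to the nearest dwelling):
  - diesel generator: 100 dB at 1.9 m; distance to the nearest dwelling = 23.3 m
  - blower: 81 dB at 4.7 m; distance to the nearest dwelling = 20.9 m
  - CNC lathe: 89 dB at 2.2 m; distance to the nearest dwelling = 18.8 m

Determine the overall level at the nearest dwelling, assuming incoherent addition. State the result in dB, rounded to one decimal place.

Propagate each source to the receiver with L = L_ref − 20·log₁₀(r/r_ref), then add intensities.
diesel generator: 100 − 20·log₁₀(23.3/1.9) = 100 − 21.77 = 78.23 dB.
blower: 81 − 20·log₁₀(20.9/4.7) = 81 − 12.96 = 68.04 dB.
CNC lathe: 89 − 20·log₁₀(18.8/2.2) = 89 − 18.63 = 70.37 dB.
Σ 10^(L/10) = 8.374e+07 → L_total = 10·log₁₀(8.374e+07) = 79.23 dB.

79.2 dB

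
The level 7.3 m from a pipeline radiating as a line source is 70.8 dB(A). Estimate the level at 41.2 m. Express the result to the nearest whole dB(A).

63 dB(A)

For a line source, L₂ = L₁ − 10·log₁₀(r₂/r₁).
L₂ = 70.8 − 10·log₁₀(41.2/7.3) = 70.8 − 7.516 = 63.28 dB(A).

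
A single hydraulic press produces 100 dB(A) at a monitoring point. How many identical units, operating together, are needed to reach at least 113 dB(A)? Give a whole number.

The shortfall is 113 − 100 = 13.0 dB, and N units add 10·log₁₀ N, so need 10·log₁₀ N ≥ 13.0.
N ≥ 10^(13.0/10) = 19.953, so N = 20.

20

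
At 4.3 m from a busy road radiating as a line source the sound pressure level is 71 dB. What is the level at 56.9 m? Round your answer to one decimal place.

59.8 dB

Line-source attenuation: ΔL = 10·log₁₀(r₂/r₁) = 10·log₁₀(56.9/4.3) = 11.216 dB.
L₂ = 71 − 10·log₁₀(56.9/4.3) = 71 − 11.216 = 59.78 dB.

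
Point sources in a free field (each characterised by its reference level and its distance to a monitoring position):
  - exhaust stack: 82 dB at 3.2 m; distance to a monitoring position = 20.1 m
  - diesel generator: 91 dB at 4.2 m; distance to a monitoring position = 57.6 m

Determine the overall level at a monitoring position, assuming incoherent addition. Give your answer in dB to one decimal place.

70.3 dB

Propagate each source to the receiver with L = L_ref − 20·log₁₀(r/r_ref), then add intensities.
exhaust stack: 82 − 20·log₁₀(20.1/3.2) = 82 − 15.96 = 66.04 dB.
diesel generator: 91 − 20·log₁₀(57.6/4.2) = 91 − 22.74 = 68.26 dB.
Σ 10^(L/10) = 1.071e+07 → L_total = 10·log₁₀(1.071e+07) = 70.30 dB.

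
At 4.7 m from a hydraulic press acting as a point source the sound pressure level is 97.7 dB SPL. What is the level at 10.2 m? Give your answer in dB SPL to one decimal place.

Spherical spreading from a point source gives a 20·log₁₀(r₂/r₁) drop.
L₂ = 97.7 − 20·log₁₀(10.2/4.7) = 97.7 − 6.730 = 90.97 dB SPL.

91.0 dB SPL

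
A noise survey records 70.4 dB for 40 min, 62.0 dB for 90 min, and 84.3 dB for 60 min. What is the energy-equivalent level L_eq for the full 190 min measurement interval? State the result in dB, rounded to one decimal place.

79.4 dB

L_eq = 10·log₁₀[(1/T)·Σ tᵢ·10^(Lᵢ/10)] with T = 190 min.
Σ tᵢ·10^(Lᵢ/10) = 40·10^(70.4/10) + 90·10^(62.0/10) + 60·10^(84.3/10) = 1.673e+10.
L_eq = 10·log₁₀(1.673e+10/190) = 79.45 dB.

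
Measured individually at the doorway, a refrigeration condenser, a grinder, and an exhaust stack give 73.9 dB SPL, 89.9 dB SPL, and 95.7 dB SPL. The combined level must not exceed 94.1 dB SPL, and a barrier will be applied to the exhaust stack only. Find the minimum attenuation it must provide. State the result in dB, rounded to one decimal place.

3.7 dB

The untreated sources together contribute 10^(73.9/10) + 10^(89.9/10) = 1.002e+09, i.e. 90.01 dB SPL.
The limit corresponds to 10^(94.1/10) = 2.570e+09; subtracting the fixed part leaves 1.569e+09 for the exhaust stack, i.e. 91.96 dB SPL.
Required insertion loss = 95.7 − 91.96 = 3.74 dB.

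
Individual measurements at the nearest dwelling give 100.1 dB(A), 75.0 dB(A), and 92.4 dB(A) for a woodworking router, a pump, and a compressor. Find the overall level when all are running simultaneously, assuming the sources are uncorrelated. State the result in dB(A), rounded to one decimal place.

Incoherent sources combine by intensity addition: L_total = 10·log₁₀(Σ 10^(L_i/10)).
Σ 10^(L/10) = 10^(100.1/10) + 10^(75.0/10) + 10^(92.4/10) = 1.200e+10.
L_total = 10·log₁₀(1.200e+10) = 100.79 dB(A).

100.8 dB(A)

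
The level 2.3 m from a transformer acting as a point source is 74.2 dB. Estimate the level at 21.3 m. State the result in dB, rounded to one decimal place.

Point-source attenuation: ΔL = 20·log₁₀(r₂/r₁) = 20·log₁₀(21.3/2.3) = 19.333 dB.
L₂ = 74.2 − 20·log₁₀(21.3/2.3) = 74.2 − 19.333 = 54.87 dB.

54.9 dB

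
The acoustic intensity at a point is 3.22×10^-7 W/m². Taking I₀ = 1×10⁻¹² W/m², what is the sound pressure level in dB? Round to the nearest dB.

Dividing by I₀ shifts the exponent by 12: I/I₀ = 3.22×10^5.
L = 10·(0.5079 + 5) = 55.08 dB.

55 dB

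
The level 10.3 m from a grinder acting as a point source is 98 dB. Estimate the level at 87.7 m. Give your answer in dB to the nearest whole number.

For a point source, L₂ = L₁ − 20·log₁₀(r₂/r₁).
L₂ = 98 − 20·log₁₀(87.7/10.3) = 98 − 18.603 = 79.40 dB.

79 dB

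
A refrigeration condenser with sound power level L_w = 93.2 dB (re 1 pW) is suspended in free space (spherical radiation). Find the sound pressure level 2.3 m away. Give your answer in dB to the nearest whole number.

75 dB

Free-field spherical radiation: L_p = L_w − 10·log₁₀(4π·r²), r = 2.3 m.
4π·r² = 66.48 m², 10·log₁₀ of that is 18.227 dB.
L_p = 93.2 − 18.227 = 74.97 dB.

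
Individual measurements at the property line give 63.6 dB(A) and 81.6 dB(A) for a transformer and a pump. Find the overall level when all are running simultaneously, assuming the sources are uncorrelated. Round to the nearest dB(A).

Incoherent sources combine by intensity addition: L_total = 10·log₁₀(Σ 10^(L_i/10)).
Σ 10^(L/10) = 10^(63.6/10) + 10^(81.6/10) = 1.468e+08.
L_total = 10·log₁₀(1.468e+08) = 81.67 dB(A).

82 dB(A)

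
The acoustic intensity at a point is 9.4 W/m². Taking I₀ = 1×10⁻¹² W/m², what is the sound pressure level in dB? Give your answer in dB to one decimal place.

I/I₀ = 9.4/10⁻¹² = 9.4×10^12, and L = 10·log₁₀(I/I₀).
L = 10·(0.9731 + 12) = 129.73 dB.

129.7 dB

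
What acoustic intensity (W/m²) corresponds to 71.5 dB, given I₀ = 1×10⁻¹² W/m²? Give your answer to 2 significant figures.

1.4e-05 W/m²

L = 10·log₁₀(I/I₀) ⇒ I = I₀·10^(L/10) = 10⁻¹² × 10^7.15.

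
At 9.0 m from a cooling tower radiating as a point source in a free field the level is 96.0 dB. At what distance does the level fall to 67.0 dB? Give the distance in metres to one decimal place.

253.7 m

Point-source spreading drops the level by 20·log₁₀(r₂/r₁); inverting, r₂/r₁ = 10^(ΔL/20).
r₂ = 9.0·10^((96.0−67.0)/20) = 9.0·10^(29.0/20) = 253.65 m.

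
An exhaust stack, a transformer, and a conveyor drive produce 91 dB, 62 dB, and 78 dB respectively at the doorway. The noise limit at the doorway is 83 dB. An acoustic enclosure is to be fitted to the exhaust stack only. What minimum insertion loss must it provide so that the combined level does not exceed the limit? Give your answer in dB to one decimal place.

9.7 dB

The untreated sources together contribute 10^(62/10) + 10^(78/10) = 6.468e+07, i.e. 78.11 dB.
To meet 83 dB overall, the treated exhaust stack may contribute at most 10^(83/10) − 6.468e+07 = 1.348e+08, i.e. 81.30 dB.
Required insertion loss = 91 − 81.30 = 9.70 dB.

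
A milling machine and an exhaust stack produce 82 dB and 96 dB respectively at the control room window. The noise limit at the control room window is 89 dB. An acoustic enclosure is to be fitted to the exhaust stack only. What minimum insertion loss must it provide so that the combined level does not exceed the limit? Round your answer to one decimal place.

The untreated sources together contribute 10^(82/10) = 1.585e+08, i.e. 82.00 dB.
The limit corresponds to 10^(89/10) = 7.943e+08; subtracting the fixed part leaves 6.358e+08 for the exhaust stack, i.e. 88.03 dB.
Required insertion loss = 96 − 88.03 = 7.97 dB.

8.0 dB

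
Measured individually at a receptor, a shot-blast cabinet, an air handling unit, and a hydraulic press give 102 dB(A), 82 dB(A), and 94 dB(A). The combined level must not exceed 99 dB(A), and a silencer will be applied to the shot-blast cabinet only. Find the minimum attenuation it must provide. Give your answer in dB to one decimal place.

Everything except the shot-blast cabinet sums to 10^(82/10) + 10^(94/10) = 2.670e+09 in linear terms, 94.27 dB(A).
To meet 99 dB(A) overall, the treated shot-blast cabinet may contribute at most 10^(99/10) − 2.670e+09 = 5.273e+09, i.e. 97.22 dB(A).
Required insertion loss = 102 − 97.22 = 4.78 dB.

4.8 dB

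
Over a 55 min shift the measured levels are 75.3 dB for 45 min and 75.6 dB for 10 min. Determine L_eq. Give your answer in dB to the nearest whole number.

The energy average is taken in the linear domain: L_eq = 10·log₁₀[(Σ tᵢ·10^(Lᵢ/10))/T], T = 55 min.
Σ tᵢ·10^(Lᵢ/10) = 45·10^(75.3/10) + 10·10^(75.6/10) = 1.888e+09.
L_eq = 10·log₁₀(1.888e+09/55) = 75.36 dB.

75 dB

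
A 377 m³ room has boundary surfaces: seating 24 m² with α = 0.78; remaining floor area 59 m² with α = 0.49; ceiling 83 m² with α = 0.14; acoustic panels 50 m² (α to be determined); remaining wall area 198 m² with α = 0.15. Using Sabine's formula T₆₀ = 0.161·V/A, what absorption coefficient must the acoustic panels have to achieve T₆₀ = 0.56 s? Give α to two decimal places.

A = 0.161·V/T₆₀ = 0.161·377/0.56 = 108.39 m² sabins.
Absorption from the other surfaces = 24·0.78 + 59·0.49 + 83·0.14 + 198·0.15 = 88.95 m², so the acoustic panels must supply 19.44 m² over 50 m².
α = 19.44/50 = 0.389.

0.39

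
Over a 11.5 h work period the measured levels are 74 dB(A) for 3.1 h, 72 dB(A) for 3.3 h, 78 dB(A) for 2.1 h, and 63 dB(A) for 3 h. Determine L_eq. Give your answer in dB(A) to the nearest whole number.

Weight each interval's intensity by its duration and average over T = 11.5 h:
Σ tᵢ·10^(Lᵢ/10) = 3.1·10^(74/10) + 3.3·10^(72/10) + 2.1·10^(78/10) + 3·10^(63/10) = 2.687e+08.
L_eq = 10·log₁₀(2.687e+08/11.5) = 73.68 dB(A).

74 dB(A)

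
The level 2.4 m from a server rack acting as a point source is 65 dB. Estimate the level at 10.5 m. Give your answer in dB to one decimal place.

52.2 dB

Point-source attenuation: ΔL = 20·log₁₀(r₂/r₁) = 20·log₁₀(10.5/2.4) = 12.820 dB.
L₂ = 65 − 20·log₁₀(10.5/2.4) = 65 − 12.820 = 52.18 dB.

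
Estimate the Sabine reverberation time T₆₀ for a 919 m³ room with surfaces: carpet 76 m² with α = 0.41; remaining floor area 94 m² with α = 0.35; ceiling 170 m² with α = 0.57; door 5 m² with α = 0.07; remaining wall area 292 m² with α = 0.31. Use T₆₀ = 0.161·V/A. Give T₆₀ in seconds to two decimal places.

Total absorption A = 76·0.41 + 94·0.35 + 170·0.57 + 5·0.07 + 292·0.31 = 251.83 m² sabins.
T₆₀ = 0.161·V/A = 0.161·919/251.83 = 0.588 s.

0.59 s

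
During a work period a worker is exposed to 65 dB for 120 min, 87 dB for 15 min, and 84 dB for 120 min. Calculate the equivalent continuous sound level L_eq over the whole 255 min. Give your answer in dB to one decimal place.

81.7 dB

The energy average is taken in the linear domain: L_eq = 10·log₁₀[(Σ tᵢ·10^(Lᵢ/10))/T], T = 255 min.
Σ tᵢ·10^(Lᵢ/10) = 120·10^(65/10) + 15·10^(87/10) + 120·10^(84/10) = 3.804e+10.
L_eq = 10·log₁₀(3.804e+10/255) = 81.74 dB.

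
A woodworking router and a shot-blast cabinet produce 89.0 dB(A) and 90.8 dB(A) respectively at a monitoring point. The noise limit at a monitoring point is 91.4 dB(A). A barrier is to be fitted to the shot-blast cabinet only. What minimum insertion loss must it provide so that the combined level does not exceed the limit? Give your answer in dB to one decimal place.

Fixed contribution from the other source: Σ 10^(L/10) = 10^(89.0/10) = 7.943e+08 (89.00 dB(A)).
The limit corresponds to 10^(91.4/10) = 1.380e+09; subtracting the fixed part leaves 5.861e+08 for the shot-blast cabinet, i.e. 87.68 dB(A).
So the shot-blast cabinet must be reduced from 90.8 to 87.68 dB(A): IL = 3.12 dB.

3.1 dB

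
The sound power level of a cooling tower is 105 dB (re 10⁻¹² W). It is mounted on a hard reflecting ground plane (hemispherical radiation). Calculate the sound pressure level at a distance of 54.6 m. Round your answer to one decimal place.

Free-field hemispherical radiation: L_p = L_w − 10·log₁₀(2π·r²), r = 54.6 m.
2π·r² = 1.873e+04 m², 10·log₁₀ of that is 42.726 dB.
L_p = 105 − 42.726 = 62.27 dB.

62.3 dB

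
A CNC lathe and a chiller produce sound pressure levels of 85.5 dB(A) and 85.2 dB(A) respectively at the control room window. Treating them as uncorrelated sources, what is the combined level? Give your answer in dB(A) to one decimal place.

88.4 dB(A)

For uncorrelated sources the intensities add, so convert each level to linear form, sum, and take 10·log₁₀ of the total.
Σ 10^(L/10) = 10^(85.5/10) + 10^(85.2/10) = 6.859e+08.
L_total = 10·log₁₀(6.859e+08) = 88.36 dB(A).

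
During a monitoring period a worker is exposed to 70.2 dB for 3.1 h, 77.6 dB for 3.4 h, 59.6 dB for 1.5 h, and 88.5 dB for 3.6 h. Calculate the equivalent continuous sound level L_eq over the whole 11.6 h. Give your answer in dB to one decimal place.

83.8 dB

L_eq = 10·log₁₀[(1/T)·Σ tᵢ·10^(Lᵢ/10)] with T = 11.6 h.
Σ tᵢ·10^(Lᵢ/10) = 3.1·10^(70.2/10) + 3.4·10^(77.6/10) + 1.5·10^(59.6/10) + 3.6·10^(88.5/10) = 2.778e+09.
L_eq = 10·log₁₀(2.778e+09/11.6) = 83.79 dB.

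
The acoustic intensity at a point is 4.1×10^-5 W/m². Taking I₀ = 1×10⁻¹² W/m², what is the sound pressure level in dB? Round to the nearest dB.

76 dB

I/I₀ = 4.1×10^-5/10⁻¹² = 4.1×10^7, and L = 10·log₁₀(I/I₀).
L = 10·(0.6128 + 7) = 76.13 dB.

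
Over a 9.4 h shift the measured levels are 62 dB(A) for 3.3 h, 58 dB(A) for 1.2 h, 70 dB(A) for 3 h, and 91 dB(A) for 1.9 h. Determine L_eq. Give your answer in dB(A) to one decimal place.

The energy average is taken in the linear domain: L_eq = 10·log₁₀[(Σ tᵢ·10^(Lᵢ/10))/T], T = 9.4 h.
Σ tᵢ·10^(Lᵢ/10) = 3.3·10^(62/10) + 1.2·10^(58/10) + 3·10^(70/10) + 1.9·10^(91/10) = 2.428e+09.
L_eq = 10·log₁₀(2.428e+09/9.4) = 84.12 dB(A).

84.1 dB(A)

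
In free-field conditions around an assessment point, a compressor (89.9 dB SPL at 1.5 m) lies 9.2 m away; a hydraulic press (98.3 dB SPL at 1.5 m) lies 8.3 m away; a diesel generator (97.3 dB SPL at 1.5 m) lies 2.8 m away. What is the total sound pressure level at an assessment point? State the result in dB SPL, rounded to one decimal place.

Apply inverse-square spreading to bring every level to the receiver, then sum 10^(L/10).
compressor: 89.9 − 20·log₁₀(9.2/1.5) = 89.9 − 15.75 = 74.15 dB SPL.
hydraulic press: 98.3 − 20·log₁₀(8.3/1.5) = 98.3 − 14.86 = 83.44 dB SPL.
diesel generator: 97.3 − 20·log₁₀(2.8/1.5) = 97.3 − 5.42 = 91.88 dB SPL.
Σ 10^(L/10) = 1.788e+09 → L_total = 10·log₁₀(1.788e+09) = 92.52 dB SPL.

92.5 dB SPL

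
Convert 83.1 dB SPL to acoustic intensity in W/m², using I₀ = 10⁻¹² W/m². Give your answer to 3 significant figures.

I = I₀·10^(L/10) = 10⁻¹² × 10^(83.1/10) = 10^(-3.690).

0.000204 W/m²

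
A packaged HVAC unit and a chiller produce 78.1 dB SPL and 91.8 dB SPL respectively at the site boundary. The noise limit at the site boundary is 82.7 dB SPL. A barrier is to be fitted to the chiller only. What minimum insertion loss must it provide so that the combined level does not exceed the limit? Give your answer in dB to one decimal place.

The untreated sources together contribute 10^(78.1/10) = 6.457e+07, i.e. 78.10 dB SPL.
The limit corresponds to 10^(82.7/10) = 1.862e+08; subtracting the fixed part leaves 1.216e+08 for the chiller, i.e. 80.85 dB SPL.
So the chiller must be reduced from 91.8 to 80.85 dB SPL: IL = 10.95 dB.

10.9 dB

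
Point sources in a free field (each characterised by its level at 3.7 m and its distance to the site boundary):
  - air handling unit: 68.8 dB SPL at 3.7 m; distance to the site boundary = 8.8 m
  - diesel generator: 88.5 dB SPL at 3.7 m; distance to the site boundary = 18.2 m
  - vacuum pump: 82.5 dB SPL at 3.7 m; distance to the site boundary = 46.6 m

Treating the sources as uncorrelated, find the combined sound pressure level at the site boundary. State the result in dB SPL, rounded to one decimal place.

75.0 dB SPL

Apply inverse-square spreading to bring every level to the receiver, then sum 10^(L/10).
air handling unit: 68.8 − 20·log₁₀(8.8/3.7) = 68.8 − 7.53 = 61.27 dB SPL.
diesel generator: 88.5 − 20·log₁₀(18.2/3.7) = 88.5 − 13.84 = 74.66 dB SPL.
vacuum pump: 82.5 − 20·log₁₀(46.6/3.7) = 82.5 − 22.00 = 60.50 dB SPL.
Σ 10^(L/10) = 3.172e+07 → L_total = 10·log₁₀(3.172e+07) = 75.01 dB SPL.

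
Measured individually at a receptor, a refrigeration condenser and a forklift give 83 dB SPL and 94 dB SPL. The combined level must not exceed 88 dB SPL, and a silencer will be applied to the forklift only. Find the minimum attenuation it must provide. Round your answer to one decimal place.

The untreated sources together contribute 10^(83/10) = 1.995e+08, i.e. 83.00 dB SPL.
The limit corresponds to 10^(88/10) = 6.310e+08; subtracting the fixed part leaves 4.314e+08 for the forklift, i.e. 86.35 dB SPL.
So the forklift must be reduced from 94 to 86.35 dB SPL: IL = 7.65 dB.

7.7 dB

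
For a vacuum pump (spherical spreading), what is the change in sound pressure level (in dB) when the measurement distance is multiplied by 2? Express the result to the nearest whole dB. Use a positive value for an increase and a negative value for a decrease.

-6 dB

With spherical spreading the level changes by −20·log₁₀(r₂/r₁).
ΔL = −20·log₁₀(2) = -6.02 dB.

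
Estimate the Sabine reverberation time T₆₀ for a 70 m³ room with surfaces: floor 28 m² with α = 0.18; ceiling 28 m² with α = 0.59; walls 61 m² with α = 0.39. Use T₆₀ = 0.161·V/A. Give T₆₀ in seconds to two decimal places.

0.25 s

Summing Sᵢαᵢ: 28·0.18 + 28·0.59 + 61·0.39 = 45.35 m².
T₆₀ = 0.161·V/A = 0.161·70/45.35 = 0.249 s.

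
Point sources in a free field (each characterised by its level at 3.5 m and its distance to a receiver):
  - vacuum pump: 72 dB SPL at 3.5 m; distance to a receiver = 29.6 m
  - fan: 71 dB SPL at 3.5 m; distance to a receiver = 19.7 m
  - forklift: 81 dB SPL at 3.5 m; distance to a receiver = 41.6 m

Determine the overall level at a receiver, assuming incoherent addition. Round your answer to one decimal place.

Apply inverse-square spreading to bring every level to the receiver, then sum 10^(L/10).
vacuum pump: 72 − 20·log₁₀(29.6/3.5) = 72 − 18.54 = 53.46 dB SPL.
fan: 71 − 20·log₁₀(19.7/3.5) = 71 − 15.01 = 55.99 dB SPL.
forklift: 81 − 20·log₁₀(41.6/3.5) = 81 − 21.50 = 59.50 dB SPL.
Σ 10^(L/10) = 1.510e+06 → L_total = 10·log₁₀(1.510e+06) = 61.79 dB SPL.

61.8 dB SPL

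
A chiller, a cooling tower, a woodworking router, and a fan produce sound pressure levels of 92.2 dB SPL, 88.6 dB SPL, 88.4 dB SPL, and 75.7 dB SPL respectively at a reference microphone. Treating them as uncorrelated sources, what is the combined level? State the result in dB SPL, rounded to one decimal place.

94.9 dB SPL

Incoherent sources combine by intensity addition: L_total = 10·log₁₀(Σ 10^(L_i/10)).
Σ 10^(L/10) = 10^(92.2/10) + 10^(88.6/10) + 10^(88.4/10) + 10^(75.7/10) = 3.113e+09.
L_total = 10·log₁₀(3.113e+09) = 94.93 dB SPL.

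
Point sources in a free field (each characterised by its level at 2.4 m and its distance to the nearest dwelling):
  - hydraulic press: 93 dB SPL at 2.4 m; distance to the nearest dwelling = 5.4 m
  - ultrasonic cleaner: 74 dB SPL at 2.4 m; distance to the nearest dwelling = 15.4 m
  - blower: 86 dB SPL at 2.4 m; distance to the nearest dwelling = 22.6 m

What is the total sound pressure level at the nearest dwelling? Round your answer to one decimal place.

Propagate each source to the receiver with L = L_ref − 20·log₁₀(r/r_ref), then add intensities.
hydraulic press: 93 − 20·log₁₀(5.4/2.4) = 93 − 7.04 = 85.96 dB SPL.
ultrasonic cleaner: 74 − 20·log₁₀(15.4/2.4) = 74 − 16.15 = 57.85 dB SPL.
blower: 86 − 20·log₁₀(22.6/2.4) = 86 − 19.48 = 66.52 dB SPL.
Σ 10^(L/10) = 3.992e+08 → L_total = 10·log₁₀(3.992e+08) = 86.01 dB SPL.

86.0 dB SPL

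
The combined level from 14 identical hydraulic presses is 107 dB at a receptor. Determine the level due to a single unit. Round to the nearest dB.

96 dB

14 equal contributions raise the level by 10·log₁₀ 14 = 11.461 dB, so each unit alone gives 107 − 11.461.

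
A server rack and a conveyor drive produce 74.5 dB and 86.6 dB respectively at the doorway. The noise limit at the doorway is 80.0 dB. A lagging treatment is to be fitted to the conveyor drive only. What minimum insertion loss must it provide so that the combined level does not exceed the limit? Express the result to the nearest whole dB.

8 dB

Everything except the conveyor drive sums to 10^(74.5/10) = 2.818e+07 in linear terms, 74.50 dB.
The limit corresponds to 10^(80.0/10) = 1.000e+08; subtracting the fixed part leaves 7.182e+07 for the conveyor drive, i.e. 78.56 dB.
Required insertion loss = 86.6 − 78.56 = 8.04 dB.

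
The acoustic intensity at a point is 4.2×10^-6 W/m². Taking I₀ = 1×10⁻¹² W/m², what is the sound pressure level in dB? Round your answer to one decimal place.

L = 10·log₁₀(I/I₀) = 10·log₁₀(4.2×10^-6/10⁻¹²) = 10·log₁₀(4.2×10^6).
L = 10·(0.6232 + 6) = 66.23 dB.

66.2 dB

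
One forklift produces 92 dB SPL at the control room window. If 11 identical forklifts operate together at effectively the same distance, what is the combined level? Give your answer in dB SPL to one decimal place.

102.4 dB SPL

With 11 equal, uncorrelated contributions the intensity is 11× that of one unit, giving a rise of 10·log₁₀ 11.
L_total = 92 + 10·log₁₀(11) = 92 + 10.414 = 102.41 dB SPL.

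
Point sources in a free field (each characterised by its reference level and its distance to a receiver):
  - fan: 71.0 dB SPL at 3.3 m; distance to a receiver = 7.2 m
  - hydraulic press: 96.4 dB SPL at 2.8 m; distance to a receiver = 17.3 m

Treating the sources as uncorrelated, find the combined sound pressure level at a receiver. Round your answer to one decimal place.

Apply inverse-square spreading to bring every level to the receiver, then sum 10^(L/10).
fan: 71.0 − 20·log₁₀(7.2/3.3) = 71.0 − 6.78 = 64.22 dB SPL.
hydraulic press: 96.4 − 20·log₁₀(17.3/2.8) = 96.4 − 15.82 = 80.58 dB SPL.
Σ 10^(L/10) = 1.170e+08 → L_total = 10·log₁₀(1.170e+08) = 80.68 dB SPL.

80.7 dB SPL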